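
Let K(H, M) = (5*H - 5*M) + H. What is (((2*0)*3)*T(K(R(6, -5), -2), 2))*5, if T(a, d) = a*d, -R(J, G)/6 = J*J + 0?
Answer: 0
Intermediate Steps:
R(J, G) = -6*J² (R(J, G) = -6*(J*J + 0) = -6*(J² + 0) = -6*J²)
K(H, M) = -5*M + 6*H (K(H, M) = (-5*M + 5*H) + H = -5*M + 6*H)
(((2*0)*3)*T(K(R(6, -5), -2), 2))*5 = (((2*0)*3)*((-5*(-2) + 6*(-6*6²))*2))*5 = ((0*3)*((10 + 6*(-6*36))*2))*5 = (0*((10 + 6*(-216))*2))*5 = (0*((10 - 1296)*2))*5 = (0*(-1286*2))*5 = (0*(-2572))*5 = 0*5 = 0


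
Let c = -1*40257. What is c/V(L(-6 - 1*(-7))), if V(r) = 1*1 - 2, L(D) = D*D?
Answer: 40257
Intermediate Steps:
L(D) = D**2
V(r) = -1 (V(r) = 1 - 2 = -1)
c = -40257
c/V(L(-6 - 1*(-7))) = -40257/(-1) = -40257*(-1) = 40257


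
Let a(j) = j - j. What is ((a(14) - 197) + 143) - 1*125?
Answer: -179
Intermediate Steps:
a(j) = 0
((a(14) - 197) + 143) - 1*125 = ((0 - 197) + 143) - 1*125 = (-197 + 143) - 125 = -54 - 125 = -179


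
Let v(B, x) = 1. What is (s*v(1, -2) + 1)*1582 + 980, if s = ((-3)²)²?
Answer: 130704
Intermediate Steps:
s = 81 (s = 9² = 81)
(s*v(1, -2) + 1)*1582 + 980 = (81*1 + 1)*1582 + 980 = (81 + 1)*1582 + 980 = 82*1582 + 980 = 129724 + 980 = 130704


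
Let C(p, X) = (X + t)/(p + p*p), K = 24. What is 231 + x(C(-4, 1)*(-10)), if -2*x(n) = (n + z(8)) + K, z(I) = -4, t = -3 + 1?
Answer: 2647/12 ≈ 220.58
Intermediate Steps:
t = -2
C(p, X) = (-2 + X)/(p + p²) (C(p, X) = (X - 2)/(p + p*p) = (-2 + X)/(p + p²))
x(n) = -10 - n/2 (x(n) = -((n - 4) + 24)/2 = -((-4 + n) + 24)/2 = -(20 + n)/2 = -10 - n/2)
231 + x(C(-4, 1)*(-10)) = 231 + (-10 - (-2 + 1)/((-4)*(1 - 4))*(-10)/2) = 231 + (-10 - (-¼*(-1)/(-3))*(-10)/2) = 231 + (-10 - (-¼*(-⅓)*(-1))*(-10)/2) = 231 + (-10 - (-1)*(-10)/24) = 231 + (-10 - ½*⅚) = 231 + (-10 - 5/12) = 231 - 125/12 = 2647/12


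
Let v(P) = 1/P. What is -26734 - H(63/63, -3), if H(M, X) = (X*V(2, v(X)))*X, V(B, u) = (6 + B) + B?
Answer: -26824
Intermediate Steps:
v(P) = 1/P
V(B, u) = 6 + 2*B
H(M, X) = 10*X**2 (H(M, X) = (X*(6 + 2*2))*X = (X*(6 + 4))*X = (X*10)*X = (10*X)*X = 10*X**2)
-26734 - H(63/63, -3) = -26734 - 10*(-3)**2 = -26734 - 10*9 = -26734 - 1*90 = -26734 - 90 = -26824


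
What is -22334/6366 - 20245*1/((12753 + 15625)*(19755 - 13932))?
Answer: -615118801511/175325044734 ≈ -3.5084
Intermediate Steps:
-22334/6366 - 20245*1/((12753 + 15625)*(19755 - 13932)) = -22334*1/6366 - 20245/(28378*5823) = -11167/3183 - 20245/165245094 = -615118801511/175325044734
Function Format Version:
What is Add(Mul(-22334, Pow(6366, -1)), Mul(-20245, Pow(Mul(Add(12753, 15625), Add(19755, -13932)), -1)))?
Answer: Rational(-615118801511, 175325044734) ≈ -3.5084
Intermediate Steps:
Add(Mul(-22334, Pow(6366, -1)), Mul(-20245, Pow(Mul(Add(12753, 15625), Add(19755, -13932)), -1))) = Add(Mul(-22334, Rational(1, 6366)), Mul(-20245, Pow(Mul(28378, 5823), -1))) = Add(Rational(-11167, 3183), Mul(-20245, Pow(165245094, -1))) = Add(Rational(-11167, 3183), Mul(-20245, Rational(1, 165245094))) = Add(Rational(-11167, 3183), Rational(-20245, 165245094)) = Rational(-615118801511, 175325044734)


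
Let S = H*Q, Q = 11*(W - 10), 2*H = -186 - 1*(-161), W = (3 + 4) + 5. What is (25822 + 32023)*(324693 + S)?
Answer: 18765959210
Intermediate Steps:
W = 12 (W = 7 + 5 = 12)
H = -25/2 (H = (-186 - 1*(-161))/2 = (-186 + 161)/2 = (½)*(-25) = -25/2 ≈ -12.500)
Q = 22 (Q = 11*(12 - 10) = 11*2 = 22)
S = -275 (S = -25/2*22 = -275)
(25822 + 32023)*(324693 + S) = (25822 + 32023)*(324693 - 275) = 57845*324418 = 18765959210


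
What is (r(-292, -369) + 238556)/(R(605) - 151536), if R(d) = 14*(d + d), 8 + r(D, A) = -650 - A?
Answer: -238267/134596 ≈ -1.7702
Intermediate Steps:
r(D, A) = -658 - A (r(D, A) = -8 + (-650 - A) = -658 - A)
R(d) = 28*d (R(d) = 14*(2*d) = 28*d)
(r(-292, -369) + 238556)/(R(605) - 151536) = ((-658 - 1*(-369)) + 238556)/(28*605 - 151536) = ((-658 + 369) + 238556)/(16940 - 151536) = (-289 + 238556)/(-134596) = 238267*(-1/134596) = -238267/134596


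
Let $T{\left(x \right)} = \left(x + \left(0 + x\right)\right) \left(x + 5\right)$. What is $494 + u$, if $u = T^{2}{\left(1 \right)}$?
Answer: $638$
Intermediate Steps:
$T{\left(x \right)} = 2 x \left(5 + x\right)$ ($T{\left(x \right)} = \left(x + x\right) \left(5 + x\right) = 2 x \left(5 + x\right)$)
$u = 144$ ($u = \left(2 \cdot 1 \left(5 + 1\right)\right)^{2} = \left(2 \cdot 1 \cdot 6\right)^{2} = 12^{2} = 144$)
$494 + u = 494 + 144 = 638$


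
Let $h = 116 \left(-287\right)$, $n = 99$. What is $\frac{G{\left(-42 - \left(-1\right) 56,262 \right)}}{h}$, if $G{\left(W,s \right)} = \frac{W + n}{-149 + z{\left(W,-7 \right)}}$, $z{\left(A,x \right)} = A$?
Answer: $\frac{113}{4494420} \approx 2.5142 \cdot 10^{-5}$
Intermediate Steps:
$G{\left(W,s \right)} = \frac{99 + W}{-149 + W}$ ($G{\left(W,s \right)} = \frac{W + 99}{-149 + W} = \frac{99 + W}{-149 + W}$)
$h = -33292$
$\frac{G{\left(-42 - \left(-1\right) 56,262 \right)}}{h} = \frac{\frac{1}{-149 - \left(42 - 56\right)} \left(99 - \left(42 - 56\right)\right)}{-33292} = \frac{99 - -14}{-149 - -14} \left(- \frac{1}{33292}\right) = \frac{99 + \left(-42 + 56\right)}{-149 + \left(-42 + 56\right)} \left(- \frac{1}{33292}\right) = \frac{99 + 14}{-149 + 14} \left(- \frac{1}{33292}\right) = \frac{1}{-135} \cdot 113 \left(- \frac{1}{33292}\right) = \left(- \frac{1}{135}\right) 113 \left(- \frac{1}{33292}\right) = \left(- \frac{113}{135}\right) \left(- \frac{1}{33292}\right) = \frac{113}{4494420}$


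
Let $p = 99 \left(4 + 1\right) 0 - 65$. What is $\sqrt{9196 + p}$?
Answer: $\sqrt{9131} \approx 95.556$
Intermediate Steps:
$p = -65$ ($p = 99 \cdot 5 \cdot 0 - 65 = 99 \cdot 0 - 65 = 0 - 65 = -65$)
$\sqrt{9196 + p} = \sqrt{9196 - 65} = \sqrt{9131}$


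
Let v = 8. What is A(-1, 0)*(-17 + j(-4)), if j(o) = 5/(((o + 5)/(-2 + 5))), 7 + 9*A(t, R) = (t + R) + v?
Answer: 0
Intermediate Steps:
A(t, R) = ⅑ + R/9 + t/9 (A(t, R) = -7/9 + ((t + R) + 8)/9 = -7/9 + ((R + t) + 8)/9 = -7/9 + (8 + R + t)/9 = -7/9 + (8/9 + R/9 + t/9) = ⅑ + R/9 + t/9)
j(o) = 5/(5/3 + o/3) (j(o) = 5/(((5 + o)/3)) = 5/(((5 + o)*(⅓))) = 5/(5/3 + o/3))
A(-1, 0)*(-17 + j(-4)) = (⅑ + (⅑)*0 + (⅑)*(-1))*(-17 + 15/(5 - 4)) = (⅑ + 0 - ⅑)*(-17 + 15/1) = 0*(-17 + 15*1) = 0*(-17 + 15) = 0*(-2) = 0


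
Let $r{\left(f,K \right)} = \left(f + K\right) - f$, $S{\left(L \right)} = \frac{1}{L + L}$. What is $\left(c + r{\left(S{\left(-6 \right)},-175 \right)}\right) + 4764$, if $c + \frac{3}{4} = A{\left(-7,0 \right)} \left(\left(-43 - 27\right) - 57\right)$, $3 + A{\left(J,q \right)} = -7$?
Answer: $\frac{23433}{4} \approx 5858.3$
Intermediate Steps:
$A{\left(J,q \right)} = -10$ ($A{\left(J,q \right)} = -3 - 7 = -10$)
$S{\left(L \right)} = \frac{1}{2 L}$
$c = \frac{5077}{4}$ ($c = - \frac{3}{4} - 10 \left(\left(-43 - 27\right) - 57\right) = - \frac{3}{4} - 10 \left(-70 - 57\right) = - \frac{3}{4} - -1270 = - \frac{3}{4} + 1270 = \frac{5077}{4} \approx 1269.3$)
$r{\left(f,K \right)} = K$ ($r{\left(f,K \right)} = \left(K + f\right) - f = K$)
$\left(c + r{\left(S{\left(-6 \right)},-175 \right)}\right) + 4764 = \left(\frac{5077}{4} - 175\right) + 4764 = \frac{4377}{4} + 4764 = \frac{23433}{4}$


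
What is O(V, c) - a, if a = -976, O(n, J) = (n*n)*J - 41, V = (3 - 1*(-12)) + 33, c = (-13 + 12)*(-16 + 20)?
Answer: -8281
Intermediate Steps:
c = -4 (c = -1*4 = -4)
V = 48 (V = (3 + 12) + 33 = 15 + 33 = 48)
O(n, J) = -41 + J*n² (O(n, J) = n²*J - 41 = J*n² - 41 = -41 + J*n²)
O(V, c) - a = (-41 - 4*48²) - 1*(-976) = (-41 - 4*2304) + 976 = (-41 - 9216) + 976 = -9257 + 976 = -8281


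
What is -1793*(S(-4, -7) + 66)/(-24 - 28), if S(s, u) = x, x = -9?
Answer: 102201/52 ≈ 1965.4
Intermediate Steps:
S(s, u) = -9
-1793*(S(-4, -7) + 66)/(-24 - 28) = -1793*(-9 + 66)/(-24 - 28) = -102201/(-52) = -102201*(-1)/52 = -1793*(-57/52) = 102201/52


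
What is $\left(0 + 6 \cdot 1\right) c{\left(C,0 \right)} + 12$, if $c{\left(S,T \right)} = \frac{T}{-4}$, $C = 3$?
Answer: $12$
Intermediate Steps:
$c{\left(S,T \right)} = - \frac{T}{4}$ ($c{\left(S,T \right)} = T \left(- \frac{1}{4}\right) = - \frac{T}{4}$)
$\left(0 + 6 \cdot 1\right) c{\left(C,0 \right)} + 12 = \left(0 + 6 \cdot 1\right) \left(\left(- \frac{1}{4}\right) 0\right) + 12 = \left(0 + 6\right) 0 + 12 = 6 \cdot 0 + 12 = 0 + 12 = 12$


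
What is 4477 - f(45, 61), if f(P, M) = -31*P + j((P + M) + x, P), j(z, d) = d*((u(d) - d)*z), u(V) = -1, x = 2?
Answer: 229432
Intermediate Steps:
j(z, d) = d*z*(-1 - d) (j(z, d) = d*((-1 - d)*z) = d*(z*(-1 - d)) = d*z*(-1 - d))
f(P, M) = -31*P - P*(1 + P)*(2 + M + P) (f(P, M) = -31*P - P*((P + M) + 2)*(1 + P) = -31*P - P*((M + P) + 2)*(1 + P) = -31*P - P*(2 + M + P)*(1 + P) = -31*P - P*(1 + P)*(2 + M + P))
4477 - f(45, 61) = 4477 - 45*(-31 - (1 + 45)*(2 + 61 + 45)) = 4477 - 45*(-31 - 1*46*108) = 4477 - 45*(-31 - 4968) = 4477 - 45*(-4999) = 4477 - 1*(-224955) = 4477 + 224955 = 229432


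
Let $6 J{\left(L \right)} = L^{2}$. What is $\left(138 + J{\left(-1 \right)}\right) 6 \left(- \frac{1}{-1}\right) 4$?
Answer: $3316$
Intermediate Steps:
$J{\left(L \right)} = \frac{L^{2}}{6}$
$\left(138 + J{\left(-1 \right)}\right) 6 \left(- \frac{1}{-1}\right) 4 = \left(138 + \frac{\left(-1\right)^{2}}{6}\right) 6 \left(- \frac{1}{-1}\right) 4 = \left(138 + \frac{1}{6} \cdot 1\right) 6 \left(\left(-1\right) \left(-1\right)\right) 4 = \left(138 + \frac{1}{6}\right) 6 \cdot 1 \cdot 4 = \frac{829 \cdot 6 \cdot 4}{6} = \frac{829}{6} \cdot 24 = 3316$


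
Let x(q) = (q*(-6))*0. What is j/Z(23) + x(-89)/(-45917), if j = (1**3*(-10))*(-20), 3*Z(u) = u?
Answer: 600/23 ≈ 26.087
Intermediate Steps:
Z(u) = u/3
x(q) = 0 (x(q) = -6*q*0 = 0)
j = 200 (j = (1*(-10))*(-20) = -10*(-20) = 200)
j/Z(23) + x(-89)/(-45917) = 200/(((1/3)*23)) + 0/(-45917) = 200/(23/3) + 0*(-1/45917) = 200*(3/23) + 0 = 600/23 + 0 = 600/23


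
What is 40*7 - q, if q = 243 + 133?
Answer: -96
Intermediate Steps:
q = 376
40*7 - q = 40*7 - 1*376 = 280 - 376 = -96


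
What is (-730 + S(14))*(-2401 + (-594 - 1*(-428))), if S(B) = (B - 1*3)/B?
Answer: 26206503/14 ≈ 1.8719e+6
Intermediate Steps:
S(B) = (-3 + B)/B (S(B) = (B - 3)/B = (-3 + B)/B)
(-730 + S(14))*(-2401 + (-594 - 1*(-428))) = (-730 + (-3 + 14)/14)*(-2401 + (-594 - 1*(-428))) = (-730 + (1/14)*11)*(-2401 + (-594 + 428)) = (-730 + 11/14)*(-2401 - 166) = -10209/14*(-2567) = 26206503/14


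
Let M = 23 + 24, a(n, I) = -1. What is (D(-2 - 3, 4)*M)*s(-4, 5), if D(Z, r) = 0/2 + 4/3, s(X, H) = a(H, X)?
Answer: -188/3 ≈ -62.667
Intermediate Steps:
s(X, H) = -1
D(Z, r) = 4/3 (D(Z, r) = 0*(½) + 4*(⅓) = 0 + 4/3 = 4/3)
M = 47
(D(-2 - 3, 4)*M)*s(-4, 5) = ((4/3)*47)*(-1) = (188/3)*(-1) = -188/3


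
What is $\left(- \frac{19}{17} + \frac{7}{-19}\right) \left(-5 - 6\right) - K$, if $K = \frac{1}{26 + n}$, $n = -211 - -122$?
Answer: $\frac{332963}{20349} \approx 16.363$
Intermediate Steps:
$n = -89$ ($n = -211 + 122 = -89$)
$K = - \frac{1}{63}$ ($K = \frac{1}{26 - 89} = \frac{1}{-63} = - \frac{1}{63} \approx -0.015873$)
$\left(- \frac{19}{17} + \frac{7}{-19}\right) \left(-5 - 6\right) - K = \left(- \frac{19}{17} + \frac{7}{-19}\right) \left(-5 - 6\right) - - \frac{1}{63} = \left(\left(-19\right) \frac{1}{17} + 7 \left(- \frac{1}{19}\right)\right) \left(-5 - 6\right) + \frac{1}{63} = \left(- \frac{19}{17} - \frac{7}{19}\right) \left(-11\right) + \frac{1}{63} = \left(- \frac{480}{323}\right) \left(-11\right) + \frac{1}{63} = \frac{5280}{323} + \frac{1}{63} = \frac{332963}{20349}$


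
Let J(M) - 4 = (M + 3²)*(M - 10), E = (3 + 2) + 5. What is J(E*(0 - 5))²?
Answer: 6071296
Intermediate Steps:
E = 10 (E = 5 + 5 = 10)
J(M) = 4 + (-10 + M)*(9 + M) (J(M) = 4 + (M + 3²)*(M - 10) = 4 + (M + 9)*(-10 + M) = 4 + (9 + M)*(-10 + M) = 4 + (-10 + M)*(9 + M))
J(E*(0 - 5))² = (-86 + (10*(0 - 5))² - 10*(0 - 5))² = (-86 + (10*(-5))² - 10*(-5))² = (-86 + (-50)² - 1*(-50))² = (-86 + 2500 + 50)² = 2464² = 6071296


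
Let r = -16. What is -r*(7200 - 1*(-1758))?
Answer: 143328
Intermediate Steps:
-r*(7200 - 1*(-1758)) = -(-16)*(7200 - 1*(-1758)) = -(-16)*(7200 + 1758) = -(-16)*8958 = -1*(-143328) = 143328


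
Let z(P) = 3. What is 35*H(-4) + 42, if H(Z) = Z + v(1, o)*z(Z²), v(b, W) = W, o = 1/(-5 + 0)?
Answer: -119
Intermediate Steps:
o = -⅕ (o = 1/(-5) = -⅕ ≈ -0.20000)
H(Z) = -⅗ + Z (H(Z) = Z - ⅕*3 = Z - ⅗ = -⅗ + Z)
35*H(-4) + 42 = 35*(-⅗ - 4) + 42 = 35*(-23/5) + 42 = -161 + 42 = -119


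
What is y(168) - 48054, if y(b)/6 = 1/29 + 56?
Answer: -1383816/29 ≈ -47718.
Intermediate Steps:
y(b) = 9750/29 (y(b) = 6*(1/29 + 56) = 6*(1625/29) = 9750/29)
y(168) - 48054 = 9750/29 - 48054 = -1383816/29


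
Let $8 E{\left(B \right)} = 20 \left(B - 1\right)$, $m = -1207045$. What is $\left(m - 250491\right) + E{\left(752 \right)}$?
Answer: $- \frac{2911317}{2} \approx -1.4557 \cdot 10^{6}$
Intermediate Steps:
$E{\left(B \right)} = - \frac{5}{2} + \frac{5 B}{2}$ ($E{\left(B \right)} = \frac{20 \left(B - 1\right)}{8} = \frac{20 \left(-1 + B\right)}{8} = \frac{-20 + 20 B}{8} = - \frac{5}{2} + \frac{5 B}{2}$)
$\left(m - 250491\right) + E{\left(752 \right)} = \left(-1207045 - 250491\right) + \left(- \frac{5}{2} + \frac{5}{2} \cdot 752\right) = -1457536 + \left(- \frac{5}{2} + 1880\right) = -1457536 + \frac{3755}{2} = - \frac{2911317}{2}$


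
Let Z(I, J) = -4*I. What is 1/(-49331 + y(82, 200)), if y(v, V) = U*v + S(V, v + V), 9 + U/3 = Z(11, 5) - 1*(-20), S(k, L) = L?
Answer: -1/57167 ≈ -1.7493e-5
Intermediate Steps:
U = -99 (U = -27 + 3*(-4*11 - 1*(-20)) = -27 + 3*(-44 + 20) = -27 + 3*(-24) = -27 - 72 = -99)
y(v, V) = V - 98*v (y(v, V) = -99*v + (v + V) = -99*v + (V + v) = V - 98*v)
1/(-49331 + y(82, 200)) = 1/(-49331 + (200 - 98*82)) = 1/(-49331 + (200 - 8036)) = 1/(-49331 - 7836) = 1/(-57167) = -1/57167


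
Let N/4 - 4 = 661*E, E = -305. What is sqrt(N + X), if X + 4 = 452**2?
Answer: 2*I*sqrt(150526) ≈ 775.95*I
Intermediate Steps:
X = 204300 (X = -4 + 452**2 = -4 + 204304 = 204300)
N = -806404 (N = 16 + 4*(661*(-305)) = 16 + 4*(-201605) = 16 - 806420 = -806404)
sqrt(N + X) = sqrt(-806404 + 204300) = sqrt(-602104) = 2*I*sqrt(150526)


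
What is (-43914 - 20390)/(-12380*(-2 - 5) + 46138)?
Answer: -32152/66399 ≈ -0.48422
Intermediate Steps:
(-43914 - 20390)/(-12380*(-2 - 5) + 46138) = -64304/(-12380*(-7) + 46138) = -64304/(-2476*(-35) + 46138) = -64304/(86660 + 46138) = -64304/132798 = -64304*1/132798 = -32152/66399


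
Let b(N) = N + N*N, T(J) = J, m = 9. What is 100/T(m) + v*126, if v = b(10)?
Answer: 124840/9 ≈ 13871.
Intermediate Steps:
b(N) = N + N²
v = 110 (v = 10*(1 + 10) = 10*11 = 110)
100/T(m) + v*126 = 100/9 + 110*126 = 100*(⅑) + 13860 = 100/9 + 13860 = 124840/9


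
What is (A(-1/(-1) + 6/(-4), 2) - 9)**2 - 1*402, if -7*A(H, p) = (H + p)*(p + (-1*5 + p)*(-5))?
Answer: -47463/196 ≈ -242.16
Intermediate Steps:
A(H, p) = -(25 - 4*p)*(H + p)/7 (A(H, p) = -(H + p)*(p + (-1*5 + p)*(-5))/7 = -(H + p)*(p + (-5 + p)*(-5))/7 = -(H + p)*(p + (25 - 5*p))/7 = -(H + p)*(25 - 4*p)/7 = -(25 - 4*p)*(H + p)/7)
(A(-1/(-1) + 6/(-4), 2) - 9)**2 - 1*402 = ((-25*(-1/(-1) + 6/(-4))/7 - 25/7*2 + (4/7)*2**2 + (4/7)*(-1/(-1) + 6/(-4))*2) - 9)**2 - 1*402 = ((-25*(-1*(-1) + 6*(-1/4))/7 - 50/7 + (4/7)*4 + (4/7)*(-1*(-1) + 6*(-1/4))*2) - 9)**2 - 402 = ((-25*(1 - 3/2)/7 - 50/7 + 16/7 + (4/7)*(1 - 3/2)*2) - 9)**2 - 402 = ((-25/7*(-1/2) - 50/7 + 16/7 + (4/7)*(-1/2)*2) - 9)**2 - 402 = ((25/14 - 50/7 + 16/7 - 4/7) - 9)**2 - 402 = (-51/14 - 9)**2 - 402 = (-177/14)**2 - 402 = 31329/196 - 402 = -47463/196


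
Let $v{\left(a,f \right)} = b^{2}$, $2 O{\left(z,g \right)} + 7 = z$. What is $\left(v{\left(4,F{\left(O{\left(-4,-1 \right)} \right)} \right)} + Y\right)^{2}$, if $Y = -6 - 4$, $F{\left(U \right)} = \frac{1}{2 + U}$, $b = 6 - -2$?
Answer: $2916$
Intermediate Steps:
$O{\left(z,g \right)} = - \frac{7}{2} + \frac{z}{2}$
$b = 8$ ($b = 6 + 2 = 8$)
$v{\left(a,f \right)} = 64$ ($v{\left(a,f \right)} = 8^{2} = 64$)
$Y = -10$ ($Y = -6 - 4 = -10$)
$\left(v{\left(4,F{\left(O{\left(-4,-1 \right)} \right)} \right)} + Y\right)^{2} = \left(64 - 10\right)^{2} = 54^{2} = 2916$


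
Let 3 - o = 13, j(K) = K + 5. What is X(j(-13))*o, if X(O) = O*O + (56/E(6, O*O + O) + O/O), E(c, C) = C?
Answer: -660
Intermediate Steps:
j(K) = 5 + K
o = -10 (o = 3 - 1*13 = 3 - 13 = -10)
X(O) = 1 + O² + 56/(O + O²) (X(O) = O*O + (56/(O*O + O) + O/O) = O² + (56/(O² + O) + 1) = O² + (56/(O + O²) + 1) = O² + (1 + 56/(O + O²)) = 1 + O² + 56/(O + O²))
X(j(-13))*o = ((56 + (5 - 13)*(1 + (5 - 13))*(1 + (5 - 13)²))/((5 - 13)*(1 + (5 - 13))))*(-10) = ((56 - 8*(1 - 8)*(1 + (-8)²))/((-8)*(1 - 8)))*(-10) = -⅛*(56 - 8*(-7)*(1 + 64))/(-7)*(-10) = -⅛*(-⅐)*(56 - 8*(-7)*65)*(-10) = -⅛*(-⅐)*(56 + 3640)*(-10) = -⅛*(-⅐)*3696*(-10) = 66*(-10) = -660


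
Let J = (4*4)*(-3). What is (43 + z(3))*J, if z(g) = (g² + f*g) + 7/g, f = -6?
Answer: -1744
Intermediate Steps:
z(g) = g² - 6*g + 7/g (z(g) = (g² - 6*g) + 7/g = g² - 6*g + 7/g)
J = -48 (J = 16*(-3) = -48)
(43 + z(3))*J = (43 + (7 + 3²*(-6 + 3))/3)*(-48) = (43 + (7 + 9*(-3))/3)*(-48) = (43 + (7 - 27)/3)*(-48) = (43 + (⅓)*(-20))*(-48) = (43 - 20/3)*(-48) = (109/3)*(-48) = -1744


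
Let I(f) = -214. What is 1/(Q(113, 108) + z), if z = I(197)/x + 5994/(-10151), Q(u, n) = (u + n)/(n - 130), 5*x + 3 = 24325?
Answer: -2715818842/29004758749 ≈ -0.093634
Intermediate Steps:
x = 24322/5 (x = -⅗ + (⅕)*24325 = -⅗ + 4865 = 24322/5 ≈ 4864.4)
Q(u, n) = (n + u)/(-130 + n)
z = -78323819/123446311 (z = -214/24322/5 + 5994/(-10151) = -214*5/24322 + 5994*(-1/10151) = -535/12161 - 5994/10151 = -78323819/123446311 ≈ -0.63448)
1/(Q(113, 108) + z) = 1/((108 + 113)/(-130 + 108) - 78323819/123446311) = 1/(221/(-22) - 78323819/123446311) = 1/(-1/22*221 - 78323819/123446311) = 1/(-221/22 - 78323819/123446311) = 1/(-29004758749/2715818842) = -2715818842/29004758749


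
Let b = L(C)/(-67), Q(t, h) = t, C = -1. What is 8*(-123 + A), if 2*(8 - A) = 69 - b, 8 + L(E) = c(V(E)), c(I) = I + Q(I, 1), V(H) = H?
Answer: -80092/67 ≈ -1195.4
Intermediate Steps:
c(I) = 2*I (c(I) = I + I = 2*I)
L(E) = -8 + 2*E
b = 10/67 (b = (-8 + 2*(-1))/(-67) = (-8 - 2)*(-1/67) = -10*(-1/67) = 10/67 ≈ 0.14925)
A = -3541/134 (A = 8 - (69 - 1*10/67)/2 = 8 - (69 - 10/67)/2 = 8 - ½*4613/67 = 8 - 4613/134 = -3541/134 ≈ -26.425)
8*(-123 + A) = 8*(-123 - 3541/134) = 8*(-20023/134) = -80092/67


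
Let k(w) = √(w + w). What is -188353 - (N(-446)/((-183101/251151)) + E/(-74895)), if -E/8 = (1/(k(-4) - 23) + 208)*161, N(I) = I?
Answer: -1391575775684030609/7364068625115 + 2576*I*√2/40218615 ≈ -1.8897e+5 + 9.058e-5*I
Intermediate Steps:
k(w) = √2*√w (k(w) = √(2*w) = √2*√w)
E = -267904 - 1288/(-23 + 2*I*√2) (E = -8*(1/(√2*√(-4) - 23) + 208)*161 = -8*(1/(√2*(2*I) - 23) + 208)*161 = -8*(1/(2*I*√2 - 23) + 208)*161 = -8*(1/(-23 + 2*I*√2) + 208)*161 = -8*(208 + 1/(-23 + 2*I*√2))*161 = -8*(33488 + 161/(-23 + 2*I*√2)) = -267904 - 1288/(-23 + 2*I*√2) ≈ -2.6785e+5 + 6.784*I)
-188353 - (N(-446)/((-183101/251151)) + E/(-74895)) = -188353 - (-446/((-183101/251151)) + (-143834824/537 + 2576*I*√2/537)/(-74895)) = -188353 - (-446/((-183101*1/251151)) + (-143834824/537 + 2576*I*√2/537)*(-1/74895)) = -188353 - (-446/(-183101/251151) + (143834824/40218615 - 2576*I*√2/40218615)) = -188353 - (-446*(-251151/183101) + (143834824/40218615 - 2576*I*√2/40218615)) = -188353 - (112013346/183101 + (143834824/40218615 - 2576*I*√2/40218615)) = -188353 - (4531357937745014/7364068625115 - 2576*I*√2/40218615) = -188353 + (-4531357937745014/7364068625115 + 2576*I*√2/40218615) = -1391575775684030609/7364068625115 + 2576*I*√2/40218615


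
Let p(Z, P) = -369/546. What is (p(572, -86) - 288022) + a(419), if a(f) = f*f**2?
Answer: 13335510611/182 ≈ 7.3272e+7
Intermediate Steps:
a(f) = f**3
p(Z, P) = -123/182 (p(Z, P) = -369*1/546 = -123/182)
(p(572, -86) - 288022) + a(419) = (-123/182 - 288022) + 419**3 = -52420127/182 + 73560059 = 13335510611/182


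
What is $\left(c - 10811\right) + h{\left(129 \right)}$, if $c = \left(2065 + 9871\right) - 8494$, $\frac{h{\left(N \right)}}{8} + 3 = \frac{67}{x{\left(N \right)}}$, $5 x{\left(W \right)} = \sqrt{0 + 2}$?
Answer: $-7393 + 1340 \sqrt{2} \approx -5498.0$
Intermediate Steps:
$x{\left(W \right)} = \frac{\sqrt{2}}{5}$ ($x{\left(W \right)} = \frac{\sqrt{0 + 2}}{5} = \frac{\sqrt{2}}{5}$)
$h{\left(N \right)} = -24 + 1340 \sqrt{2}$ ($h{\left(N \right)} = -24 + 8 \frac{67}{\frac{1}{5} \sqrt{2}} = -24 + 8 \cdot 67 \frac{5 \sqrt{2}}{2} = -24 + 8 \frac{335 \sqrt{2}}{2} = -24 + 1340 \sqrt{2}$)
$c = 3442$ ($c = 11936 - 8494 = 3442$)
$\left(c - 10811\right) + h{\left(129 \right)} = \left(3442 - 10811\right) - \left(24 - 1340 \sqrt{2}\right) = -7369 - \left(24 - 1340 \sqrt{2}\right) = -7393 + 1340 \sqrt{2}$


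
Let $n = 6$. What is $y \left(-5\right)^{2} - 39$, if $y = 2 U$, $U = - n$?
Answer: $-339$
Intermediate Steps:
$U = -6$ ($U = \left(-1\right) 6 = -6$)
$y = -12$ ($y = 2 \left(-6\right) = -12$)
$y \left(-5\right)^{2} - 39 = - 12 \left(-5\right)^{2} - 39 = \left(-12\right) 25 - 39 = -300 - 39 = -339$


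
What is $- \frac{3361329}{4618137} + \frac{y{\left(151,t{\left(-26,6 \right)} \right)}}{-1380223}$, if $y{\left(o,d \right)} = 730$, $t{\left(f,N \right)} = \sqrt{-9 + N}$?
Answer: $- \frac{1547584945459}{2124686301517} \approx -0.72838$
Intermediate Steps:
$- \frac{3361329}{4618137} + \frac{y{\left(151,t{\left(-26,6 \right)} \right)}}{-1380223} = - \frac{3361329}{4618137} + \frac{730}{-1380223} = \left(-3361329\right) \frac{1}{4618137} + 730 \left(- \frac{1}{1380223}\right) = - \frac{1120443}{1539379} - \frac{730}{1380223} = - \frac{1547584945459}{2124686301517}$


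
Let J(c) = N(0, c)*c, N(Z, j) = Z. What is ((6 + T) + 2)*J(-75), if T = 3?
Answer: 0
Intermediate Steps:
J(c) = 0 (J(c) = 0*c = 0)
((6 + T) + 2)*J(-75) = ((6 + 3) + 2)*0 = (9 + 2)*0 = 11*0 = 0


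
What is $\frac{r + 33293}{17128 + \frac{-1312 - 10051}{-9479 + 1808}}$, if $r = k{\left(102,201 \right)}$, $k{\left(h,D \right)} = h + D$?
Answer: $\frac{257714916}{131400251} \approx 1.9613$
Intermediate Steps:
$k{\left(h,D \right)} = D + h$
$r = 303$ ($r = 201 + 102 = 303$)
$\frac{r + 33293}{17128 + \frac{-1312 - 10051}{-9479 + 1808}} = \frac{303 + 33293}{17128 + \frac{-1312 - 10051}{-9479 + 1808}} = \frac{33596}{17128 - \frac{11363}{-7671}} = \frac{33596}{17128 - - \frac{11363}{7671}} = \frac{33596}{17128 + \frac{11363}{7671}} = \frac{33596}{\frac{131400251}{7671}} = 33596 \cdot \frac{7671}{131400251} = \frac{257714916}{131400251}$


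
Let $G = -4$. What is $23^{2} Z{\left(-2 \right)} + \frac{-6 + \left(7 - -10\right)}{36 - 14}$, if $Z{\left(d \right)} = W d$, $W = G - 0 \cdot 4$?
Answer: $\frac{8465}{2} \approx 4232.5$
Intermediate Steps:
$W = -4$ ($W = -4 - 0 \cdot 4 = -4 - 0 = -4 + 0 = -4$)
$Z{\left(d \right)} = - 4 d$
$23^{2} Z{\left(-2 \right)} + \frac{-6 + \left(7 - -10\right)}{36 - 14} = 23^{2} \left(\left(-4\right) \left(-2\right)\right) + \frac{-6 + \left(7 - -10\right)}{36 - 14} = 529 \cdot 8 + \frac{-6 + \left(7 + 10\right)}{22} = 4232 + \left(-6 + 17\right) \frac{1}{22} = 4232 + 11 \cdot \frac{1}{22} = 4232 + \frac{1}{2} = \frac{8465}{2}$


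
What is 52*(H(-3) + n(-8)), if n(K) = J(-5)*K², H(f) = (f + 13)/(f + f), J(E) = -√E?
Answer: -260/3 - 3328*I*√5 ≈ -86.667 - 7441.6*I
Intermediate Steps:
H(f) = (13 + f)/(2*f) (H(f) = (13 + f)/((2*f)) = (13 + f)*(1/(2*f)) = (13 + f)/(2*f))
n(K) = -I*√5*K² (n(K) = (-√(-5))*K² = (-I*√5)*K² = -I*√5*K²)
52*(H(-3) + n(-8)) = 52*((½)*(13 - 3)/(-3) - 1*I*√5*(-8)²) = 52*((½)*(-⅓)*10 - 1*I*√5*64) = 52*(-5/3 - 64*I*√5) = -260/3 - 3328*I*√5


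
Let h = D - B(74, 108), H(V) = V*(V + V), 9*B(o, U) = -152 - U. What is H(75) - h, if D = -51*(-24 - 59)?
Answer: 62893/9 ≈ 6988.1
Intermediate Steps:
B(o, U) = -152/9 - U/9 (B(o, U) = (-152 - U)/9 = -152/9 - U/9)
H(V) = 2*V² (H(V) = V*(2*V) = 2*V²)
D = 4233 (D = -51*(-83) = 4233)
h = 38357/9 (h = 4233 - (-152/9 - ⅑*108) = 4233 - (-152/9 - 12) = 4233 - 1*(-260/9) = 4233 + 260/9 = 38357/9 ≈ 4261.9)
H(75) - h = 2*75² - 1*38357/9 = 2*5625 - 38357/9 = 11250 - 38357/9 = 62893/9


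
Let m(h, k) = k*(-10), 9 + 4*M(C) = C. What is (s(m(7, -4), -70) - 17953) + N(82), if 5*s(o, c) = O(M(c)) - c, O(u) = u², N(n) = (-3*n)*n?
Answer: -3042639/80 ≈ -38033.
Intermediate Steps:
M(C) = -9/4 + C/4
N(n) = -3*n²
m(h, k) = -10*k
s(o, c) = -c/5 + (-9/4 + c/4)²/5 (s(o, c) = ((-9/4 + c/4)² - c)/5 = -c/5 + (-9/4 + c/4)²/5)
(s(m(7, -4), -70) - 17953) + N(82) = ((-⅕*(-70) + (-9 - 70)²/80) - 17953) - 3*82² = ((14 + (1/80)*(-79)²) - 17953) - 3*6724 = ((14 + (1/80)*6241) - 17953) - 20172 = ((14 + 6241/80) - 17953) - 20172 = (7361/80 - 17953) - 20172 = -1428879/80 - 20172 = -3042639/80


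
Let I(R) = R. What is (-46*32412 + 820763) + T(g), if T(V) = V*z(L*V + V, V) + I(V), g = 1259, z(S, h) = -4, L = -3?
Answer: -673966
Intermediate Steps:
T(V) = -3*V (T(V) = V*(-4) + V = -4*V + V = -3*V)
(-46*32412 + 820763) + T(g) = (-46*32412 + 820763) - 3*1259 = (-1490952 + 820763) - 3777 = -670189 - 3777 = -673966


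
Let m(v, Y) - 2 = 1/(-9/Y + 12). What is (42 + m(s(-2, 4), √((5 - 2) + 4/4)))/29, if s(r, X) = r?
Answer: 662/435 ≈ 1.5218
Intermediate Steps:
m(v, Y) = 2 + 1/(12 - 9/Y) (m(v, Y) = 2 + 1/(-9/Y + 12) = 2 + 1/(12 - 9/Y))
(42 + m(s(-2, 4), √((5 - 2) + 4/4)))/29 = (42 + (-18 + 25*√((5 - 2) + 4/4))/(3*(-3 + 4*√((5 - 2) + 4/4))))/29 = (42 + (-18 + 25*√(3 + 4*(¼)))/(3*(-3 + 4*√(3 + 4*(¼)))))*(1/29) = (42 + (-18 + 25*√(3 + 1))/(3*(-3 + 4*√(3 + 1))))*(1/29) = (42 + (-18 + 25*√4)/(3*(-3 + 4*√4)))*(1/29) = (42 + (-18 + 25*2)/(3*(-3 + 4*2)))*(1/29) = (42 + (-18 + 50)/(3*(-3 + 8)))*(1/29) = (42 + (⅓)*32/5)*(1/29) = (42 + (⅓)*(⅕)*32)*(1/29) = (42 + 32/15)*(1/29) = (662/15)*(1/29) = 662/435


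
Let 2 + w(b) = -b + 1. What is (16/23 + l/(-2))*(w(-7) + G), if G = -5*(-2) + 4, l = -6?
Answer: 1700/23 ≈ 73.913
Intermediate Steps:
w(b) = -1 - b (w(b) = -2 + (-b + 1) = -2 + (1 - b) = -1 - b)
G = 14 (G = 10 + 4 = 14)
(16/23 + l/(-2))*(w(-7) + G) = (16/23 - 6/(-2))*((-1 - 1*(-7)) + 14) = (16*(1/23) - 6*(-½))*((-1 + 7) + 14) = (16/23 + 3)*(6 + 14) = (85/23)*20 = 1700/23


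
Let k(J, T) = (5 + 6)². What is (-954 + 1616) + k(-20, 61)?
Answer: 783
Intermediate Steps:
k(J, T) = 121 (k(J, T) = 11² = 121)
(-954 + 1616) + k(-20, 61) = (-954 + 1616) + 121 = 662 + 121 = 783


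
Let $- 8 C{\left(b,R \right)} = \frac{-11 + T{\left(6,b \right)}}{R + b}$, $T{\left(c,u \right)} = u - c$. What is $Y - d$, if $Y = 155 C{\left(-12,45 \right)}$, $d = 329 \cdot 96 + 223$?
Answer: $- \frac{8392553}{264} \approx -31790.0$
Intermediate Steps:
$C{\left(b,R \right)} = - \frac{-17 + b}{8 \left(R + b\right)}$ ($C{\left(b,R \right)} = - \frac{\left(-11 + \left(b - 6\right)\right) \frac{1}{R + b}}{8} = - \frac{\left(-11 + \left(-6 + b\right)\right) \frac{1}{R + b}}{8} = - \frac{\left(-17 + b\right) \frac{1}{R + b}}{8} = - \frac{\frac{1}{R + b} \left(-17 + b\right)}{8} = - \frac{-17 + b}{8 \left(R + b\right)}$)
$d = 31807$ ($d = 31584 + 223 = 31807$)
$Y = \frac{4495}{264}$ ($Y = 155 \frac{17 - -12}{8 \left(45 - 12\right)} = 155 \frac{17 + 12}{8 \cdot 33} = 155 \cdot \frac{1}{8} \cdot \frac{1}{33} \cdot 29 = 155 \cdot \frac{29}{264} = \frac{4495}{264} \approx 17.027$)
$Y - d = \frac{4495}{264} - 31807 = - \frac{8392553}{264}$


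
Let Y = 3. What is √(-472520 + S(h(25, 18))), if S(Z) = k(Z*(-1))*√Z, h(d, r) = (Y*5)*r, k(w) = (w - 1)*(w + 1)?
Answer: √(-472520 + 218697*√30) ≈ 851.67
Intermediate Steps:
k(w) = (1 + w)*(-1 + w) (k(w) = (-1 + w)*(1 + w) = (1 + w)*(-1 + w))
h(d, r) = 15*r (h(d, r) = (3*5)*r = 15*r)
S(Z) = √Z*(-1 + Z²) (S(Z) = (-1 + (Z*(-1))²)*√Z = (-1 + (-Z)²)*√Z = (-1 + Z²)*√Z = √Z*(-1 + Z²))
√(-472520 + S(h(25, 18))) = √(-472520 + √(15*18)*(-1 + (15*18)²)) = √(-472520 + √270*(-1 + 270²)) = √(-472520 + (3*√30)*(-1 + 72900)) = √(-472520 + (3*√30)*72899) = √(-472520 + 218697*√30)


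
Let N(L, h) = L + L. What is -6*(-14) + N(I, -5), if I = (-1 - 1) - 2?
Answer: 76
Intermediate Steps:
I = -4 (I = -2 - 2 = -4)
N(L, h) = 2*L
-6*(-14) + N(I, -5) = -6*(-14) + 2*(-4) = 84 - 8 = 76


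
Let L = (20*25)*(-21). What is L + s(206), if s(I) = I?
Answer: -10294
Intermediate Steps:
L = -10500 (L = 500*(-21) = -10500)
L + s(206) = -10500 + 206 = -10294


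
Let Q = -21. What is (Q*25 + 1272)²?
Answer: 558009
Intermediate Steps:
(Q*25 + 1272)² = (-21*25 + 1272)² = (-525 + 1272)² = 747² = 558009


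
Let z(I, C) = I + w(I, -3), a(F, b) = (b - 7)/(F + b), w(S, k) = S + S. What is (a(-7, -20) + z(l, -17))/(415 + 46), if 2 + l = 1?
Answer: -2/461 ≈ -0.0043384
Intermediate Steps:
l = -1 (l = -2 + 1 = -1)
w(S, k) = 2*S
a(F, b) = (-7 + b)/(F + b)
z(I, C) = 3*I (z(I, C) = I + 2*I = 3*I)
(a(-7, -20) + z(l, -17))/(415 + 46) = ((-7 - 20)/(-7 - 20) + 3*(-1))/(415 + 46) = (-27/(-27) - 3)/461 = (-1/27*(-27) - 3)*(1/461) = (1 - 3)*(1/461) = -2*1/461 = -2/461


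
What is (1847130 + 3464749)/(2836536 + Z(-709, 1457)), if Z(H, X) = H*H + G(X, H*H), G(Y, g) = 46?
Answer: 5311879/3339263 ≈ 1.5907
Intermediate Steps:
Z(H, X) = 46 + H**2 (Z(H, X) = H*H + 46 = H**2 + 46 = 46 + H**2)
(1847130 + 3464749)/(2836536 + Z(-709, 1457)) = (1847130 + 3464749)/(2836536 + (46 + (-709)**2)) = 5311879/(2836536 + (46 + 502681)) = 5311879/(2836536 + 502727) = 5311879/3339263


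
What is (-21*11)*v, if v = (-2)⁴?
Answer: -3696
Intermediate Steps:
v = 16
(-21*11)*v = -21*11*16 = -231*16 = -3696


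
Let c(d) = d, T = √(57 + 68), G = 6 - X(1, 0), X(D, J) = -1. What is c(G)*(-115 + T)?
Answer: -805 + 35*√5 ≈ -726.74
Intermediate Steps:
G = 7 (G = 6 - 1*(-1) = 6 + 1 = 7)
T = 5*√5 (T = √125 = 5*√5 ≈ 11.180)
c(G)*(-115 + T) = 7*(-115 + 5*√5) = -805 + 35*√5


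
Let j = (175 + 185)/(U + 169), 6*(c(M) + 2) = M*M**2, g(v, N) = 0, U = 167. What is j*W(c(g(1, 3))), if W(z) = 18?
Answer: 135/7 ≈ 19.286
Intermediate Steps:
c(M) = -2 + M**3/6 (c(M) = -2 + (M*M**2)/6 = -2 + M**3/6)
j = 15/14 (j = (175 + 185)/(167 + 169) = 360/336 = 360*(1/336) = 15/14 ≈ 1.0714)
j*W(c(g(1, 3))) = (15/14)*18 = 135/7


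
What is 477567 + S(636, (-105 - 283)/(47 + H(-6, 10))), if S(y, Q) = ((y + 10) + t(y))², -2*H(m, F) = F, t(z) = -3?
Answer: 891016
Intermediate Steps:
H(m, F) = -F/2
S(y, Q) = (7 + y)² (S(y, Q) = ((y + 10) - 3)² = ((10 + y) - 3)² = (7 + y)²)
477567 + S(636, (-105 - 283)/(47 + H(-6, 10))) = 477567 + (7 + 636)² = 477567 + 643² = 477567 + 413449 = 891016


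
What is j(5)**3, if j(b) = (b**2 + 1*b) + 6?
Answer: 46656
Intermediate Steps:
j(b) = 6 + b + b**2 (j(b) = (b**2 + b) + 6 = (b + b**2) + 6 = 6 + b + b**2)
j(5)**3 = (6 + 5 + 5**2)**3 = (6 + 5 + 25)**3 = 36**3 = 46656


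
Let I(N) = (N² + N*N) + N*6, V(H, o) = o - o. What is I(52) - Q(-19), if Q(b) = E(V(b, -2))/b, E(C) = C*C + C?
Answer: 5720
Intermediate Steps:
V(H, o) = 0
I(N) = 2*N² + 6*N (I(N) = (N² + N²) + 6*N = 2*N² + 6*N)
E(C) = C + C² (E(C) = C² + C = C + C²)
Q(b) = 0 (Q(b) = (0*(1 + 0))/b = (0*1)/b = 0/b = 0)
I(52) - Q(-19) = 2*52*(3 + 52) - 1*0 = 2*52*55 + 0 = 5720 + 0 = 5720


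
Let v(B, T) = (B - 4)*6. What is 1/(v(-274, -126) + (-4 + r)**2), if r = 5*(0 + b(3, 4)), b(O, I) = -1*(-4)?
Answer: -1/1412 ≈ -0.00070821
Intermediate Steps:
b(O, I) = 4
v(B, T) = -24 + 6*B (v(B, T) = (-4 + B)*6 = -24 + 6*B)
r = 20 (r = 5*(0 + 4) = 5*4 = 20)
1/(v(-274, -126) + (-4 + r)**2) = 1/((-24 + 6*(-274)) + (-4 + 20)**2) = 1/((-24 - 1644) + 16**2) = 1/(-1668 + 256) = 1/(-1412) = -1/1412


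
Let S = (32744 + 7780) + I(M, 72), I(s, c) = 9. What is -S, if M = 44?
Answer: -40533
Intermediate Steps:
S = 40533 (S = (32744 + 7780) + 9 = 40524 + 9 = 40533)
-S = -1*40533 = -40533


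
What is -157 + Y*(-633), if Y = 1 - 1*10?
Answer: 5540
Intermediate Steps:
Y = -9 (Y = 1 - 10 = -9)
-157 + Y*(-633) = -157 - 9*(-633) = -157 + 5697 = 5540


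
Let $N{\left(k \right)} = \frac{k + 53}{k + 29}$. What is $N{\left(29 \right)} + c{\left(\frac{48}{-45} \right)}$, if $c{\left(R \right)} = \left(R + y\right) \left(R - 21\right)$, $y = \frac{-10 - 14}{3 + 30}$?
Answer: $\frac{2942779}{71775} \approx 41.0$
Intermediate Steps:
$N{\left(k \right)} = \frac{53 + k}{29 + k}$
$y = - \frac{8}{11}$ ($y = - \frac{24}{33} = \left(-24\right) \frac{1}{33} = - \frac{8}{11} \approx -0.72727$)
$c{\left(R \right)} = \left(-21 + R\right) \left(- \frac{8}{11} + R\right)$ ($c{\left(R \right)} = \left(R - \frac{8}{11}\right) \left(R - 21\right) = \left(- \frac{8}{11} + R\right) \left(-21 + R\right) = \left(-21 + R\right) \left(- \frac{8}{11} + R\right)$)
$N{\left(29 \right)} + c{\left(\frac{48}{-45} \right)} = \frac{53 + 29}{29 + 29} + \left(\frac{168}{11} + \left(\frac{48}{-45}\right)^{2} - \frac{239 \frac{48}{-45}}{11}\right) = \frac{1}{58} \cdot 82 + \left(\frac{168}{11} + \left(48 \left(- \frac{1}{45}\right)\right)^{2} - \frac{239 \cdot 48 \left(- \frac{1}{45}\right)}{11}\right) = \frac{1}{58} \cdot 82 + \left(\frac{168}{11} + \left(- \frac{16}{15}\right)^{2} - - \frac{3824}{165}\right) = \frac{41}{29} + \left(\frac{168}{11} + \frac{256}{225} + \frac{3824}{165}\right) = \frac{41}{29} + \frac{97976}{2475} = \frac{2942779}{71775}$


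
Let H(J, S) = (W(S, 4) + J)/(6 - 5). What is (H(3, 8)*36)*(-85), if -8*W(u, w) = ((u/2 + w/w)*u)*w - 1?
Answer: 103275/2 ≈ 51638.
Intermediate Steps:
W(u, w) = 1/8 - u*w*(1 + u/2)/8 (W(u, w) = -(((u/2 + w/w)*u)*w - 1)/8 = -(((u*(1/2) + 1)*u)*w - 1)/8 = -(((u/2 + 1)*u)*w - 1)/8 = -(((1 + u/2)*u)*w - 1)/8 = -((u*(1 + u/2))*w - 1)/8 = -(u*w*(1 + u/2) - 1)/8 = -(-1 + u*w*(1 + u/2))/8 = 1/8 - u*w*(1 + u/2)/8)
H(J, S) = 1/8 + J - S/2 - S**2/4 (H(J, S) = ((1/8 - 1/8*S*4 - 1/16*4*S**2) + J)/(6 - 5) = ((1/8 - S/2 - S**2/4) + J)/1 = (1/8 + J - S/2 - S**2/4)*1 = 1/8 + J - S/2 - S**2/4)
(H(3, 8)*36)*(-85) = ((1/8 + 3 - 1/2*8 - 1/4*8**2)*36)*(-85) = ((1/8 + 3 - 4 - 1/4*64)*36)*(-85) = ((1/8 + 3 - 4 - 16)*36)*(-85) = -135/8*36*(-85) = -1215/2*(-85) = 103275/2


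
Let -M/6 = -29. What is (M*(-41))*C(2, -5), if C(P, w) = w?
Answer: 35670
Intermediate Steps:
M = 174 (M = -6*(-29) = 174)
(M*(-41))*C(2, -5) = (174*(-41))*(-5) = -7134*(-5) = 35670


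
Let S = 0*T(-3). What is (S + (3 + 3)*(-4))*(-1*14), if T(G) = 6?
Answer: 336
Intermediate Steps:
S = 0 (S = 0*6 = 0)
(S + (3 + 3)*(-4))*(-1*14) = (0 + (3 + 3)*(-4))*(-1*14) = (0 + 6*(-4))*(-14) = (0 - 24)*(-14) = -24*(-14) = 336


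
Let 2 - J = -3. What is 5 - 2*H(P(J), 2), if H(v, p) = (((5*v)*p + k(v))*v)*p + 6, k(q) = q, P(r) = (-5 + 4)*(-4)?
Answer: -711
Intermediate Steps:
J = 5 (J = 2 - 1*(-3) = 2 + 3 = 5)
P(r) = 4 (P(r) = -1*(-4) = 4)
H(v, p) = 6 + p*v*(v + 5*p*v) (H(v, p) = (((5*v)*p + v)*v)*p + 6 = ((5*p*v + v)*v)*p + 6 = ((v + 5*p*v)*v)*p + 6 = (v*(v + 5*p*v))*p + 6 = p*v*(v + 5*p*v) + 6 = 6 + p*v*(v + 5*p*v))
5 - 2*H(P(J), 2) = 5 - 2*(6 + 2*4² + 5*2²*4²) = 5 - 2*(6 + 2*16 + 5*4*16) = 5 - 2*(6 + 32 + 320) = 5 - 2*358 = 5 - 716 = -711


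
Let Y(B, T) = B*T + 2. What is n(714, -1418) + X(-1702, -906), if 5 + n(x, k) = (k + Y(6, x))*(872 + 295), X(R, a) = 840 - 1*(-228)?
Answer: 3348019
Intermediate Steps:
X(R, a) = 1068 (X(R, a) = 840 + 228 = 1068)
Y(B, T) = 2 + B*T
n(x, k) = 2329 + 1167*k + 7002*x (n(x, k) = -5 + (k + (2 + 6*x))*(872 + 295) = -5 + (2 + k + 6*x)*1167 = -5 + (2334 + 1167*k + 7002*x) = 2329 + 1167*k + 7002*x)
n(714, -1418) + X(-1702, -906) = (2329 + 1167*(-1418) + 7002*714) + 1068 = (2329 - 1654806 + 4999428) + 1068 = 3346951 + 1068 = 3348019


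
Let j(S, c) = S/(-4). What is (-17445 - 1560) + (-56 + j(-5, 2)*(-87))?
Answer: -76679/4 ≈ -19170.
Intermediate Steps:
j(S, c) = -S/4 (j(S, c) = S*(-¼) = -S/4)
(-17445 - 1560) + (-56 + j(-5, 2)*(-87)) = (-17445 - 1560) + (-56 - ¼*(-5)*(-87)) = -19005 + (-56 + (5/4)*(-87)) = -19005 + (-56 - 435/4) = -19005 - 659/4 = -76679/4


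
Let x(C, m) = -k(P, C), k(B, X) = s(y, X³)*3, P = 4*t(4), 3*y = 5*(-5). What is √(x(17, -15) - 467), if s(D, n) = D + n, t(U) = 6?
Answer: I*√15181 ≈ 123.21*I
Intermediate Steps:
y = -25/3 (y = (5*(-5))/3 = (⅓)*(-25) = -25/3 ≈ -8.3333)
P = 24 (P = 4*6 = 24)
k(B, X) = -25 + 3*X³ (k(B, X) = (-25/3 + X³)*3 = -25 + 3*X³)
x(C, m) = 25 - 3*C³ (x(C, m) = -(-25 + 3*C³) = 25 - 3*C³)
√(x(17, -15) - 467) = √((25 - 3*17³) - 467) = √((25 - 3*4913) - 467) = √((25 - 14739) - 467) = √(-14714 - 467) = √(-15181) = I*√15181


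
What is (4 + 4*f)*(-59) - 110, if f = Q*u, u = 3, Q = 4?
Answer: -3178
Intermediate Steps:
f = 12 (f = 4*3 = 12)
(4 + 4*f)*(-59) - 110 = (4 + 4*12)*(-59) - 110 = (4 + 48)*(-59) - 110 = 52*(-59) - 110 = -3068 - 110 = -3178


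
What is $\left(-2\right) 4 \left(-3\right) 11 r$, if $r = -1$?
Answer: $-264$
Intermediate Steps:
$\left(-2\right) 4 \left(-3\right) 11 r = \left(-2\right) 4 \left(-3\right) 11 \left(-1\right) = \left(-8\right) \left(-3\right) 11 \left(-1\right) = 24 \cdot 11 \left(-1\right) = 264 \left(-1\right) = -264$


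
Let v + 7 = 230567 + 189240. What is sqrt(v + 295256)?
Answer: 4*sqrt(44691) ≈ 845.61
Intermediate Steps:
v = 419800 (v = -7 + (230567 + 189240) = -7 + 419807 = 419800)
sqrt(v + 295256) = sqrt(419800 + 295256) = sqrt(715056) = 4*sqrt(44691)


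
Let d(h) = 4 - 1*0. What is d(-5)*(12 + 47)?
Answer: 236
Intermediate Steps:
d(h) = 4 (d(h) = 4 + 0 = 4)
d(-5)*(12 + 47) = 4*(12 + 47) = 4*59 = 236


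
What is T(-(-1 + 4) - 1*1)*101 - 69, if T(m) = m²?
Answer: 1547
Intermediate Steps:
T(-(-1 + 4) - 1*1)*101 - 69 = (-(-1 + 4) - 1*1)²*101 - 69 = (-1*3 - 1)²*101 - 69 = (-3 - 1)²*101 - 69 = (-4)²*101 - 69 = 16*101 - 69 = 1616 - 69 = 1547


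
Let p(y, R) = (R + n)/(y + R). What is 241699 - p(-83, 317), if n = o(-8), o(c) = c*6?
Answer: 56557297/234 ≈ 2.4170e+5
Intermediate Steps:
o(c) = 6*c
n = -48 (n = 6*(-8) = -48)
p(y, R) = (-48 + R)/(R + y) (p(y, R) = (R - 48)/(y + R) = (-48 + R)/(R + y))
241699 - p(-83, 317) = 241699 - (-48 + 317)/(317 - 83) = 241699 - 269/234 = 56557297/234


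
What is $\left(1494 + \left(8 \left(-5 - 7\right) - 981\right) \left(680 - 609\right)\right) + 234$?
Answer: $-74739$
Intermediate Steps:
$\left(1494 + \left(8 \left(-5 - 7\right) - 981\right) \left(680 - 609\right)\right) + 234 = \left(1494 + \left(8 \left(-12\right) - 981\right) 71\right) + 234 = \left(1494 + \left(-96 - 981\right) 71\right) + 234 = \left(1494 - 76467\right) + 234 = -74973 + 234 = -74739$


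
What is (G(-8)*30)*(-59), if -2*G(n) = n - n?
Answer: 0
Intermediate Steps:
G(n) = 0 (G(n) = -(n - n)/2 = -½*0 = 0)
(G(-8)*30)*(-59) = (0*30)*(-59) = 0*(-59) = 0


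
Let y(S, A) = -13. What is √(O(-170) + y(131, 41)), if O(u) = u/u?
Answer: 2*I*√3 ≈ 3.4641*I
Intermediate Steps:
O(u) = 1
√(O(-170) + y(131, 41)) = √(1 - 13) = √(-12) = 2*I*√3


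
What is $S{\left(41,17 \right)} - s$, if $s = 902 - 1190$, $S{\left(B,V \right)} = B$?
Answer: $329$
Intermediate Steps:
$s = -288$
$S{\left(41,17 \right)} - s = 41 - -288 = 41 + 288 = 329$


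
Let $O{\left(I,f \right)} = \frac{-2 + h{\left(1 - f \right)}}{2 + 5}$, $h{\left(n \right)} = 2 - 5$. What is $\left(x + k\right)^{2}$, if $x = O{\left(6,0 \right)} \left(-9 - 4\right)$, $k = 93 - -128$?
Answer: $\frac{2598544}{49} \approx 53032.0$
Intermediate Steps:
$h{\left(n \right)} = -3$ ($h{\left(n \right)} = 2 - 5 = -3$)
$O{\left(I,f \right)} = - \frac{5}{7}$ ($O{\left(I,f \right)} = \frac{-2 - 3}{2 + 5} = - \frac{5}{7}$)
$k = 221$ ($k = 93 + 128 = 221$)
$x = \frac{65}{7}$ ($x = - \frac{5 \left(-9 - 4\right)}{7} = \left(- \frac{5}{7}\right) \left(-13\right) = \frac{65}{7} \approx 9.2857$)
$\left(x + k\right)^{2} = \left(\frac{65}{7} + 221\right)^{2} = \left(\frac{1612}{7}\right)^{2} = \frac{2598544}{49}$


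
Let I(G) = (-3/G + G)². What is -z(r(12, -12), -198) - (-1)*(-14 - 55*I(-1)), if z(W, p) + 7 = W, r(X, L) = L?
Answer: -215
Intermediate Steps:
z(W, p) = -7 + W
I(G) = (G - 3/G)²
-z(r(12, -12), -198) - (-1)*(-14 - 55*I(-1)) = -(-7 - 12) - (-1)*(-14 - 55*(-3 + (-1)²)²/(-1)²) = -1*(-19) - (-1)*(-14 - 55*(-3 + 1)²) = 19 - (-1)*(-14 - 55*(-2)²) = 19 - (-1)*(-14 - 55*4) = 19 - (-1)*(-14 - 220) = 19 - (-1)*(-234) = 19 - 1*234 = 19 - 234 = -215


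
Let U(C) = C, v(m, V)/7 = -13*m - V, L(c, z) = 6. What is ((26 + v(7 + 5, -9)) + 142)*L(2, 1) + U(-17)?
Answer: -5183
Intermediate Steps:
v(m, V) = -91*m - 7*V (v(m, V) = 7*(-13*m - V) = 7*(-V - 13*m) = -91*m - 7*V)
((26 + v(7 + 5, -9)) + 142)*L(2, 1) + U(-17) = ((26 + (-91*(7 + 5) - 7*(-9))) + 142)*6 - 17 = ((26 + (-91*12 + 63)) + 142)*6 - 17 = ((26 + (-1092 + 63)) + 142)*6 - 17 = ((26 - 1029) + 142)*6 - 17 = (-1003 + 142)*6 - 17 = -861*6 - 17 = -5166 - 17 = -5183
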